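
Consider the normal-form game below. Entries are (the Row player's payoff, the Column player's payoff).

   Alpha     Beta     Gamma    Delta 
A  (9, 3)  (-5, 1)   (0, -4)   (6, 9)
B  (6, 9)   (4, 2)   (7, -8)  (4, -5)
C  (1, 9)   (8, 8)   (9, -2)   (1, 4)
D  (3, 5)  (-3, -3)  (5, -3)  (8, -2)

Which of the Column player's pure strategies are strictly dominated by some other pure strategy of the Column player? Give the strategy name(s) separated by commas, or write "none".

Beta, Gamma

Alpha is not dominated — it holds its own against Beta at A (3>1); Gamma at A (3>-4); Delta at B (9>-5).
Beta: dominated, since Alpha does at least as well everywhere (A: 3>1, B: 9>2, C: 9>8, D: 5>-3).
Alpha strictly dominates Gamma — A: 3>-4, B: 9>-8, C: 9>-2, D: 5>-3.
Nothing dominates Delta: Alpha at A (9>3); Beta at A (9>1); Gamma at A (9>-4).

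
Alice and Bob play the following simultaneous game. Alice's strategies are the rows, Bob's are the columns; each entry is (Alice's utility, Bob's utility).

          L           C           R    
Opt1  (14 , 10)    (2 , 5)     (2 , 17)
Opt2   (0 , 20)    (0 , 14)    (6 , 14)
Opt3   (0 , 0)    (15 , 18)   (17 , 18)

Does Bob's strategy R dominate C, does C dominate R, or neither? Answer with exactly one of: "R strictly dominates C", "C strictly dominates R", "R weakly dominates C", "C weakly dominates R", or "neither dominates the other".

Compare R to C across every action of Alice: Opt1: 17>5, Opt2: 14=14, Opt3: 18=18.
R is at least as good everywhere and strictly better somewhere (tied only at Opt2, Opt3), so R weakly but not strictly dominates C.

R weakly dominates C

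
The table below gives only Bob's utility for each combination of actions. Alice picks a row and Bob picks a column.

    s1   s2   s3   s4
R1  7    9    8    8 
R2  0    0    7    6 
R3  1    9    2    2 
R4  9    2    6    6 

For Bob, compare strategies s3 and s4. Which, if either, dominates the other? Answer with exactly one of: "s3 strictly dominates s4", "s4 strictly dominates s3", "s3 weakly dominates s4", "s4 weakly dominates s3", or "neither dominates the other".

s3's payoffs vs s4's, by Alice's action — R1: 8=8, R2: 7>6, R3: 2=2, R4: 6=6.
s3 is at least as good everywhere and strictly better somewhere (tied only at R1, R3, R4), so s3 weakly but not strictly dominates s4.

s3 weakly dominates s4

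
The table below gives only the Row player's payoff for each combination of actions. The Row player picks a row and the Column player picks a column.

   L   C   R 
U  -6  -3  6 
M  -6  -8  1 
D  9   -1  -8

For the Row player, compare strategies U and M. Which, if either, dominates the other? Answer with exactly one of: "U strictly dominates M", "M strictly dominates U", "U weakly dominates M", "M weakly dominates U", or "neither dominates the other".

U weakly dominates M

U's payoffs vs M's, by the Column player's action — L: -6=-6, C: -3>-8, R: 6>1.
U is at least as good everywhere and strictly better somewhere (tied only at L), so U weakly but not strictly dominates M.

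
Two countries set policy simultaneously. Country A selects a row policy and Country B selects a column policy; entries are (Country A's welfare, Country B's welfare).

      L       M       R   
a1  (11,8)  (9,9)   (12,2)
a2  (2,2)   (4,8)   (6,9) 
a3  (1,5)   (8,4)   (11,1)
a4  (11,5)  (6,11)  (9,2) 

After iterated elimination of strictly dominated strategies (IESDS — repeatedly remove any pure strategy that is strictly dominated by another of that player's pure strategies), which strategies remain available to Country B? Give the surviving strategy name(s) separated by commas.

Row a2 is eliminated: a1 beats it against every remaining column (L: 11>2, M: 9>4, R: 12>6).
For Country A, a1 strictly dominates a3 on the remaining columns (L: 11>1, M: 9>8, R: 12>11); eliminate a3.
For Country B, M strictly dominates L on the remaining rows (a1: 9>8, a4: 11>5); eliminate L.
Row a4 is eliminated: a1 beats it against every remaining column (M: 9>6, R: 12>9).
For Country B, M strictly dominates R on the remaining rows (a1: 9>2); eliminate R.
Among the remaining strategies, none is strictly dominated by another pure strategy of the same player, so the elimination stops.
Surviving strategies — Country A: {a1}; Country B: {M}.

M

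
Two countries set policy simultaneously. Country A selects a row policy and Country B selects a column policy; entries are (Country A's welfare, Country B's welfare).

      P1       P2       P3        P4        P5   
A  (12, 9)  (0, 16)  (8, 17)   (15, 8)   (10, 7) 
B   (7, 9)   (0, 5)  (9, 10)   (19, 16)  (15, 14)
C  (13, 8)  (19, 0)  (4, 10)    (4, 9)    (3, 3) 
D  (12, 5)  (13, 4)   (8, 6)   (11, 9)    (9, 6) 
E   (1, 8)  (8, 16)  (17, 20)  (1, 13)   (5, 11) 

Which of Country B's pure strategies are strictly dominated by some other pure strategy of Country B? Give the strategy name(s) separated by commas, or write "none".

P1, P2, P5

P1: dominated, since P3 does at least as well everywhere (A: 17>9, B: 10>9, C: 10>8, D: 6>5, E: 20>8).
P3 strictly dominates P2 — A: 17>16, B: 10>5, C: 10>0, D: 6>4, E: 20>16.
P3: no other strategy beats it everywhere (P1 at A (17>9); P2 at A (17>16); P4 at A (17>8); P5 at A (17>7)).
P4: no other strategy beats it everywhere (P1 at B (16>9); P2 at B (16>5); P3 at B (16>10); P5 at A (8>7)).
P5 is strictly dominated by P4 (A: 8>7, B: 16>14, C: 9>3, D: 9>6, E: 13>11).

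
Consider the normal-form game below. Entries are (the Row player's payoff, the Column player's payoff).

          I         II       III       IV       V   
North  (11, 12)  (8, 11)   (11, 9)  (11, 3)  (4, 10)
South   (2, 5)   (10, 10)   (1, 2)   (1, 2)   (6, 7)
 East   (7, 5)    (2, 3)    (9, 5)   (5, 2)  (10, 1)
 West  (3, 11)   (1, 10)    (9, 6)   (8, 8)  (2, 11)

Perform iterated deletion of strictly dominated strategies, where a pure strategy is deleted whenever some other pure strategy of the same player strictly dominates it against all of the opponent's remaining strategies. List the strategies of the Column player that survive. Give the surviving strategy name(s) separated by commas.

I, II

For the Row player, North strictly dominates West on the remaining columns (I: 11>3, II: 8>1, III: 11>9, IV: 11>8, V: 4>2); eliminate West.
The Column player's strategy IV is strictly dominated by I (North: 12>3, South: 5>2, East: 5>2) and is removed.
For the Column player, II strictly dominates V on the remaining rows (North: 11>10, South: 10>7, East: 3>1); eliminate V.
Row East is eliminated: North beats it against every remaining column (I: 11>7, II: 8>2, III: 11>9).
Column III is eliminated: I beats it against every remaining row (North: 12>9, South: 5>2).
Among the remaining strategies, none is strictly dominated by another pure strategy of the same player, so the elimination stops.
Surviving strategies — the Row player: {North, South}; the Column player: {I, II}.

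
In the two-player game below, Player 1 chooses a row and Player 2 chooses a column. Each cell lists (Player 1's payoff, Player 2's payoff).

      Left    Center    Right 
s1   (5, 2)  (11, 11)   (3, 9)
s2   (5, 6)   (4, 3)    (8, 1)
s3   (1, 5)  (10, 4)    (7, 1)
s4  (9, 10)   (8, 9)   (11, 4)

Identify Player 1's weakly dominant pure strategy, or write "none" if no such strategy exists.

s1 fails to dominate s2 at Right (3<8).
s2 fails to dominate s1 at Center (4<11).
s3 fails to dominate s1 at Left (1<5).
s4 fails to dominate s1 at Center (8<11).
No single strategy dominates all the others.

none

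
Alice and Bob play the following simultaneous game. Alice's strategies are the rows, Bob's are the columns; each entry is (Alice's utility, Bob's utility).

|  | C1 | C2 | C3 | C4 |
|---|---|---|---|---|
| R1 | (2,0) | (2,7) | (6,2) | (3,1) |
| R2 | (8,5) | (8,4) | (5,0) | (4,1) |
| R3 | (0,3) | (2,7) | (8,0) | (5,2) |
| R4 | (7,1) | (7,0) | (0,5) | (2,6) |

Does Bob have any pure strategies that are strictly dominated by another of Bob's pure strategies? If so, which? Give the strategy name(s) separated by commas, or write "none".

none

C1 is not dominated — it holds its own against C2 at R2 (5>4); C3 at R2 (5>0); C4 at R2 (5>1).
Nothing dominates C2: C1 at R1 (7>0); C3 at R1 (7>2); C4 at R1 (7>1).
Nothing dominates C3: C1 at R1 (2>0); C2 at R4 (5>0); C4 at R1 (2>1).
C4 is not dominated — it holds its own against C1 at R1 (1>0); C2 at R4 (6>0); C3 at R2 (1>0).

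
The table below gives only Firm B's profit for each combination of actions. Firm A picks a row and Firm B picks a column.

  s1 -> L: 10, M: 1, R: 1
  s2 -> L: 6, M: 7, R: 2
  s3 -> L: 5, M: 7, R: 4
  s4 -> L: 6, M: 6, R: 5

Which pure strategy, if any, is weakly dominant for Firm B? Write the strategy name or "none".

L fails to dominate M at s2 (6<7).
M fails to dominate L at s1 (1<10).
R fails to dominate L at s1 (1<10).
No single strategy dominates all the others.

none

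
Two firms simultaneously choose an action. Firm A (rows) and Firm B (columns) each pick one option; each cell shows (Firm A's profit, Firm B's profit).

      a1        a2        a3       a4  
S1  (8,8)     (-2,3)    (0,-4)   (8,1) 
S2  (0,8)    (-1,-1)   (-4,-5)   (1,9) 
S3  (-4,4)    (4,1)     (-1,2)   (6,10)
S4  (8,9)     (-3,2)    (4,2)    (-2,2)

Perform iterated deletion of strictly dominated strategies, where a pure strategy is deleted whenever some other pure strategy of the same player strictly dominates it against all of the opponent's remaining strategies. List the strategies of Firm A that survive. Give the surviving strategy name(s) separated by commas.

Column a2 is eliminated: a1 beats it against every remaining row (S1: 8>3, S2: 8>-1, S3: 4>1, S4: 9>2).
Firm A's strategy S2 is strictly dominated by S1 (a1: 8>0, a3: 0>-4, a4: 8>1) and is removed.
Firm A's strategy S3 is strictly dominated by S1 (a1: 8>-4, a3: 0>-1, a4: 8>6) and is removed.
For Firm B, a1 strictly dominates a3 on the remaining rows (S1: 8>-4, S4: 9>2); eliminate a3.
Column a4 is eliminated: a1 beats it against every remaining row (S1: 8>1, S4: 9>2).
Among the remaining strategies, none is strictly dominated by another pure strategy of the same player, so the elimination stops.
Surviving strategies — Firm A: {S1, S4}; Firm B: {a1}.

S1, S4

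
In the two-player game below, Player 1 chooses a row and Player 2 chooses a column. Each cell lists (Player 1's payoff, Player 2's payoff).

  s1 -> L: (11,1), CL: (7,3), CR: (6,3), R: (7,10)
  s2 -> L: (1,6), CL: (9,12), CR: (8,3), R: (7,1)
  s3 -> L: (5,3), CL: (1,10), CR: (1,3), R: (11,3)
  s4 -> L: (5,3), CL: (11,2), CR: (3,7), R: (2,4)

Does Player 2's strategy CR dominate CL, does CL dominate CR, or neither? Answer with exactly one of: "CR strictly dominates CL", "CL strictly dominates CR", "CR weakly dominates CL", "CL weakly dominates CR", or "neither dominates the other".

CR's payoffs vs CL's, by Player 1's action — s1: 3=3, s2: 3<12, s3: 3<10, s4: 7>2.
CR does better at s4 but worse at s2, s3; neither strategy dominates the other.

neither dominates the other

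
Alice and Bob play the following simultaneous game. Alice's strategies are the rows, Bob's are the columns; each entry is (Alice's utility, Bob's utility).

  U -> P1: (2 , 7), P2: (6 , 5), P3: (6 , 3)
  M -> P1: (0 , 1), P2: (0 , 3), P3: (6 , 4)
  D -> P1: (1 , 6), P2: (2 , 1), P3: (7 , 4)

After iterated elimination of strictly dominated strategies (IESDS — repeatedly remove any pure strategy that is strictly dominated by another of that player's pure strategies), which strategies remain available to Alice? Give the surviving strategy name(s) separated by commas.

Alice's strategy M is strictly dominated by D (P1: 1>0, P2: 2>0, P3: 7>6) and is removed.
Column P2 is eliminated: P1 beats it against every remaining row (U: 7>5, D: 6>1).
Column P3 is eliminated: P1 beats it against every remaining row (U: 7>3, D: 6>4).
For Alice, U strictly dominates D on the remaining columns (P1: 2>1); eliminate D.
Among the remaining strategies, none is strictly dominated by another pure strategy of the same player, so the elimination stops.
Surviving strategies — Alice: {U}; Bob: {P1}.

U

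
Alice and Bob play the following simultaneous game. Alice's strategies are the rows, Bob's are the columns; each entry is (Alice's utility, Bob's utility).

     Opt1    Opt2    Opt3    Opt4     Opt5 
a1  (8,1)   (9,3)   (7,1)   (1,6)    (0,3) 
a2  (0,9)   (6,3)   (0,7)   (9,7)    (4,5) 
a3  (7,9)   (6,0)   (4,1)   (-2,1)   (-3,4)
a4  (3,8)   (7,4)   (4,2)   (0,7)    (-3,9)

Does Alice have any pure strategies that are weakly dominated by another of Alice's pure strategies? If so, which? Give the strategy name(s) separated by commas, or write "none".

Nothing dominates a1: a2 at Opt1 (8>0); a3 at Opt1 (8>7); a4 at Opt1 (8>3).
a2 is not dominated — it holds its own against a1 at Opt4 (9>1); a3 at Opt4 (9>-2); a4 at Opt4 (9>0).
a3 is weakly dominated by a1 (Opt1: 8>7, Opt2: 9>6, Opt3: 7>4, Opt4: 1>-2, Opt5: 0>-3).
a1 weakly dominates a4 — Opt1: 8>3, Opt2: 9>7, Opt3: 7>4, Opt4: 1>0, Opt5: 0>-3.

a3, a4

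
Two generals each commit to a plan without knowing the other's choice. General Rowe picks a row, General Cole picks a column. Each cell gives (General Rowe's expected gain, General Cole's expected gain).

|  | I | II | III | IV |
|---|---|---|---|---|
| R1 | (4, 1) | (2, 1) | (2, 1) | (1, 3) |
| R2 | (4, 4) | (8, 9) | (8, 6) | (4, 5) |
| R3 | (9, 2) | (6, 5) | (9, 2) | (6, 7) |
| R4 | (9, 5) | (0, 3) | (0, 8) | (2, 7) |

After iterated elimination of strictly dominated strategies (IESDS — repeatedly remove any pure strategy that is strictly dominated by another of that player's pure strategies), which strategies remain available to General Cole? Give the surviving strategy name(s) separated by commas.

II, IV

Row R1 is eliminated: R3 beats it against every remaining column (I: 9>4, II: 6>2, III: 9>2, IV: 6>1).
General Cole's strategy I is strictly dominated by IV (R2: 5>4, R3: 7>2, R4: 7>5) and is removed.
For General Rowe, R2 strictly dominates R4 on the remaining columns (II: 8>0, III: 8>0, IV: 4>2); eliminate R4.
For General Cole, II strictly dominates III on the remaining rows (R2: 9>6, R3: 5>2); eliminate III.
Among the remaining strategies, none is strictly dominated by another pure strategy of the same player, so the elimination stops.
Surviving strategies — General Rowe: {R2, R3}; General Cole: {II, IV}.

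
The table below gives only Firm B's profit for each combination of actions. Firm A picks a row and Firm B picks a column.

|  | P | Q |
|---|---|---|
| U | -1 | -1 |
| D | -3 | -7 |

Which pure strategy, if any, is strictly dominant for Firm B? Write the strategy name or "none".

none

P fails to dominate Q at U (-1=-1).
Q fails to dominate P at U (-1=-1).
No single strategy dominates all the others.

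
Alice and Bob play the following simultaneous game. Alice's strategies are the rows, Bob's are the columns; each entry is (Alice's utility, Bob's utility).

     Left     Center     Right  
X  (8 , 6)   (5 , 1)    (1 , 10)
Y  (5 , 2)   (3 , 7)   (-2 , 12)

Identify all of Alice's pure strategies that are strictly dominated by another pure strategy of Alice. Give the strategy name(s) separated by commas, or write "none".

X is not dominated — it holds its own against Y at Left (8>5).
Y: dominated, since X does at least as well everywhere (Left: 8>5, Center: 5>3, Right: 1>-2).

Y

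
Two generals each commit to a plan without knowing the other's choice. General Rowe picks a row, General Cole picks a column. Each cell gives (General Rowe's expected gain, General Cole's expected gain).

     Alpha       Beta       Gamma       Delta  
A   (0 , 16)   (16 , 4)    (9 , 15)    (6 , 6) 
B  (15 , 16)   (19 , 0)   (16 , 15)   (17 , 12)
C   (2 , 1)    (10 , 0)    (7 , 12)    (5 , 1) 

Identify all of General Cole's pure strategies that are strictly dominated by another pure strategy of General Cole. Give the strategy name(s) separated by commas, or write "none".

Beta, Delta

Alpha is not dominated — it holds its own against Beta at A (16>4); Gamma at A (16>15); Delta at A (16>6).
Beta is strictly dominated by Alpha (A: 16>4, B: 16>0, C: 1>0).
Gamma is not dominated — it holds its own against Alpha at C (12>1); Beta at A (15>4); Delta at A (15>6).
Delta: dominated, since Gamma does at least as well everywhere (A: 15>6, B: 15>12, C: 12>1).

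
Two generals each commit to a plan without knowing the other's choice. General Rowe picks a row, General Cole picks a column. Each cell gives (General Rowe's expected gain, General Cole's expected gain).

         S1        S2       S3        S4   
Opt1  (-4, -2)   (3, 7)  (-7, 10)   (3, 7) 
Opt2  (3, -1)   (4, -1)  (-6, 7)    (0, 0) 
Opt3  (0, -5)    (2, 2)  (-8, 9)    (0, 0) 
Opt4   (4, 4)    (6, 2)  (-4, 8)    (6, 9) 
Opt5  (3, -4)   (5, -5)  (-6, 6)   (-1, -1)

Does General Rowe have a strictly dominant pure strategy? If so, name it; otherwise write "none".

Opt4 vs Opt1: S1: 4>-4, S2: 6>3, S3: -4>-7, S4: 6>3.
Opt4 vs Opt2: S1: 4>3, S2: 6>4, S3: -4>-6, S4: 6>0.
Opt4 vs Opt3: S1: 4>0, S2: 6>2, S3: -4>-8, S4: 6>0.
Opt4 vs Opt5: S1: 4>3, S2: 6>5, S3: -4>-6, S4: 6>-1.
Opt4 strictly beats every other strategy against every opponent action, so it is strictly dominant.

Opt4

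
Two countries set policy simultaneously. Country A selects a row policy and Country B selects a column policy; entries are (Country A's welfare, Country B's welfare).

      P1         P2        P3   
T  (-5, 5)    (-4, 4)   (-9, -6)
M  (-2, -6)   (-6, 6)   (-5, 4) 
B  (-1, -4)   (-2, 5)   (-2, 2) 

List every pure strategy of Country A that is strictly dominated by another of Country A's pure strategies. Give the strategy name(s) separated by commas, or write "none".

T, M

T is strictly dominated by B (P1: -1>-5, P2: -2>-4, P3: -2>-9).
B strictly dominates M — P1: -1>-2, P2: -2>-6, P3: -2>-5.
Nothing dominates B: T at P1 (-1>-5); M at P1 (-1>-2).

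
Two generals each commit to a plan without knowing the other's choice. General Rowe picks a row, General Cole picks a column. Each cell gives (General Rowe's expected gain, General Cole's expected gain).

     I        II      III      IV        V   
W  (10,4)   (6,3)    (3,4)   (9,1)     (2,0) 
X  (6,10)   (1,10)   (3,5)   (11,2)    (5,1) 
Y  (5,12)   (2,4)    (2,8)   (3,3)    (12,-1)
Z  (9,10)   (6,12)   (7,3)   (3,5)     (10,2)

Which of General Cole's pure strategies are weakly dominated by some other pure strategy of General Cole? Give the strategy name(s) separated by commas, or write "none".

Nothing dominates I: II at W (4>3); III at X (10>5); IV at W (4>1); V at W (4>0).
II is not dominated — it holds its own against I at Z (12>10); III at X (10>5); IV at W (3>1); V at W (3>0).
III is weakly dominated by I (W: 4=4, X: 10>5, Y: 12>8, Z: 10>3).
IV: dominated, since I does at least as well everywhere (W: 4>1, X: 10>2, Y: 12>3, Z: 10>5).
V is weakly dominated by I (W: 4>0, X: 10>1, Y: 12>-1, Z: 10>2).

III, IV, V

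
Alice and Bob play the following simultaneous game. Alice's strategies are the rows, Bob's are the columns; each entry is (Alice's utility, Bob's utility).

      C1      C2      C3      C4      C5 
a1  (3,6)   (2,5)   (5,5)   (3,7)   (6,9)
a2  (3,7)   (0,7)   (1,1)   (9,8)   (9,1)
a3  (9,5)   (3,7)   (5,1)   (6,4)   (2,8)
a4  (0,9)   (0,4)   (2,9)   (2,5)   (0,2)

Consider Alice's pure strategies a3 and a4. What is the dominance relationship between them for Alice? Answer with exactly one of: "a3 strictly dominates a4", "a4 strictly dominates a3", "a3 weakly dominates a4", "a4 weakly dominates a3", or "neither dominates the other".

Compare a3 to a4 across each choice by Bob: C1: 9>0, C2: 3>0, C3: 5>2, C4: 6>2, C5: 2>0.
Every comparison favours a3, so a3 strictly dominates a4.

a3 strictly dominates a4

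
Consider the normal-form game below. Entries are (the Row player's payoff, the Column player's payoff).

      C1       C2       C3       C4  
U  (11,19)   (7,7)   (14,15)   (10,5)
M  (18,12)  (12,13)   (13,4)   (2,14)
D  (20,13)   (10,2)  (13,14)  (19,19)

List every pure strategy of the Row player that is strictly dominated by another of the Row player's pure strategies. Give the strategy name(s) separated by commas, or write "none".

none

U is not dominated — it holds its own against M at C3 (14>13); D at C3 (14>13).
M: no other strategy beats it everywhere (U at C1 (18>11); D at C2 (12>10)).
Nothing dominates D: U at C1 (20>11); M at C1 (20>18).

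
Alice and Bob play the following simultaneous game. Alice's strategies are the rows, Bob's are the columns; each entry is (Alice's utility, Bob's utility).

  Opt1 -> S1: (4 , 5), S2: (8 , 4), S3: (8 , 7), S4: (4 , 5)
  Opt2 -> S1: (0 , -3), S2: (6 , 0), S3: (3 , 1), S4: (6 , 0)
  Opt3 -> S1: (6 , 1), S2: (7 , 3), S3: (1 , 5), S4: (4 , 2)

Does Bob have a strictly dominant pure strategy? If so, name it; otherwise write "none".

S3 vs S1: Opt1: 7>5, Opt2: 1>-3, Opt3: 5>1.
S3 vs S2: Opt1: 7>4, Opt2: 1>0, Opt3: 5>3.
S3 vs S4: Opt1: 7>5, Opt2: 1>0, Opt3: 5>2.
S3 strictly beats every other strategy against every opponent action, so it is strictly dominant.

S3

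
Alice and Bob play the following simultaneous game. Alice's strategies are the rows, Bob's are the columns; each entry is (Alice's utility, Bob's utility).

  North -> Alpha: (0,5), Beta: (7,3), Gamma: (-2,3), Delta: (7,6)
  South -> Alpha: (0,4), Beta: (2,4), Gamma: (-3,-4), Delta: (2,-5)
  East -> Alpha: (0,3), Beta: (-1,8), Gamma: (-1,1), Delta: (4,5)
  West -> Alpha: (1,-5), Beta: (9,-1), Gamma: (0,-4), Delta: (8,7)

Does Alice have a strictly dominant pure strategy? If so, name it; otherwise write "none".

West

West vs North: Alpha: 1>0, Beta: 9>7, Gamma: 0>-2, Delta: 8>7.
West vs South: Alpha: 1>0, Beta: 9>2, Gamma: 0>-3, Delta: 8>2.
West vs East: Alpha: 1>0, Beta: 9>-1, Gamma: 0>-1, Delta: 8>4.
West strictly beats every other strategy against every opponent action, so it is strictly dominant.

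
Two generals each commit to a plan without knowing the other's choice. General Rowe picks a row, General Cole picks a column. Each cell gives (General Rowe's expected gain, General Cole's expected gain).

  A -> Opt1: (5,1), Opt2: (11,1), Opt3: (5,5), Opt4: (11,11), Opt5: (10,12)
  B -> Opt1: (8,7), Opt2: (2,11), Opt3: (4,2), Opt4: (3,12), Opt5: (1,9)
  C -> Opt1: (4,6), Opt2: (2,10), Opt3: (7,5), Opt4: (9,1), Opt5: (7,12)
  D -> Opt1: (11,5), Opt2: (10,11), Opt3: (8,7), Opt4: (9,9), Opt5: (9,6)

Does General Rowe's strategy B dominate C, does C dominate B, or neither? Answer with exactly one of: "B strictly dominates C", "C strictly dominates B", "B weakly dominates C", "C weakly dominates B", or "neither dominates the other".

neither dominates the other

Compare B to C across each opponent action: Opt1: 8>4, Opt2: 2=2, Opt3: 4<7, Opt4: 3<9, Opt5: 1<7.
B does better at Opt1 but worse at Opt3, Opt4, Opt5; neither strategy dominates the other.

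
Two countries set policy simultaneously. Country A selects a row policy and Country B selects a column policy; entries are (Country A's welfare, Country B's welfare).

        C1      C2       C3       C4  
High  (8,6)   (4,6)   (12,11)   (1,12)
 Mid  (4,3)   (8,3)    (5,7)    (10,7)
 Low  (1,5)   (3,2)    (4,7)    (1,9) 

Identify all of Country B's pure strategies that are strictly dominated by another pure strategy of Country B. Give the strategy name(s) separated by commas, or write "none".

C1: dominated, since C3 does at least as well everywhere (High: 11>6, Mid: 7>3, Low: 7>5).
C2 is strictly dominated by C3 (High: 11>6, Mid: 7>3, Low: 7>2).
Nothing dominates C3: C1 at High (11>6); C2 at High (11>6); C4 at Mid (7=7).
C4: no other strategy beats it everywhere (C1 at High (12>6); C2 at High (12>6); C3 at High (12>11)).

C1, C2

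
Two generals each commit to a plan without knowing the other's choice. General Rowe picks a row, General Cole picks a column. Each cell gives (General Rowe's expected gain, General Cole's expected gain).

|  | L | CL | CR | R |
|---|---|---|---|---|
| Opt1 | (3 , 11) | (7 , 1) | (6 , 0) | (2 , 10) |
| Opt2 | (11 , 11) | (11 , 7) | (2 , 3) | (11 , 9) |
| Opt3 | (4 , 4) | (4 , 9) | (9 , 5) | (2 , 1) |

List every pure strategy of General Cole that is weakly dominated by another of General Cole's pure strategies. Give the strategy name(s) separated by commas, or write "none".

Nothing dominates L: CL at Opt1 (11>1); CR at Opt1 (11>0); R at Opt1 (11>10).
CL: no other strategy beats it everywhere (L at Opt3 (9>4); CR at Opt1 (1>0); R at Opt3 (9>1)).
CR is weakly dominated by CL (Opt1: 1>0, Opt2: 7>3, Opt3: 9>5).
R: dominated, since L does at least as well everywhere (Opt1: 11>10, Opt2: 11>9, Opt3: 4>1).

CR, R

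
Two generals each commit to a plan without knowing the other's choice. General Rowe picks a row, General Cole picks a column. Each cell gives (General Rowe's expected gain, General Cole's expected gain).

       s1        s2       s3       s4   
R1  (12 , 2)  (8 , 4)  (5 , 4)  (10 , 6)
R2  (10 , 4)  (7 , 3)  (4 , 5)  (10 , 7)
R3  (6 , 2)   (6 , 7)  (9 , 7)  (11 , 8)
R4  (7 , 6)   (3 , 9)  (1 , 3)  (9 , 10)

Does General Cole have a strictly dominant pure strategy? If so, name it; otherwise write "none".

s4

s4 vs s1: R1: 6>2, R2: 7>4, R3: 8>2, R4: 10>6.
s4 vs s2: R1: 6>4, R2: 7>3, R3: 8>7, R4: 10>9.
s4 vs s3: R1: 6>4, R2: 7>5, R3: 8>7, R4: 10>3.
s4 strictly beats every other strategy against every opponent action, so it is strictly dominant.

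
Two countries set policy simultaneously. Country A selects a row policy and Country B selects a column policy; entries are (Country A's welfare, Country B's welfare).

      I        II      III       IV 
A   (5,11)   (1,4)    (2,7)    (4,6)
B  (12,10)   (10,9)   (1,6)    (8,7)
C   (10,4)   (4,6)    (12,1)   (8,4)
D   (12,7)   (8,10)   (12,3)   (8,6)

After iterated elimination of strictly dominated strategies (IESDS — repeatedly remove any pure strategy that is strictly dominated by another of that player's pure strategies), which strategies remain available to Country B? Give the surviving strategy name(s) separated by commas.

Row A is eliminated: C beats it against every remaining column (I: 10>5, II: 4>1, III: 12>2, IV: 8>4).
Country B's strategy III is strictly dominated by I (B: 10>6, C: 4>1, D: 7>3) and is removed.
For Country B, II strictly dominates IV on the remaining rows (B: 9>7, C: 6>4, D: 10>6); eliminate IV.
For Country A, B strictly dominates C on the remaining columns (I: 12>10, II: 10>4); eliminate C.
Among the remaining strategies, none is strictly dominated by another pure strategy of the same player, so the elimination stops.
Surviving strategies — Country A: {B, D}; Country B: {I, II}.

I, II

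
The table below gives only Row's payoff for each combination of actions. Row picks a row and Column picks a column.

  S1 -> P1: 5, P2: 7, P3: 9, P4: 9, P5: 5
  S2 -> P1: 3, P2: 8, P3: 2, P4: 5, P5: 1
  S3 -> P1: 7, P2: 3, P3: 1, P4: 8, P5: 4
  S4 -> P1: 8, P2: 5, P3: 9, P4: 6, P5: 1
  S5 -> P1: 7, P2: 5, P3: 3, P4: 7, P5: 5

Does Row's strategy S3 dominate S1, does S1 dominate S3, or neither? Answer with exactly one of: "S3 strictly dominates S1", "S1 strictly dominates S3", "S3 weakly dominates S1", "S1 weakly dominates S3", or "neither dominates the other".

neither dominates the other

Compare S3 to S1 across each opponent action: P1: 7>5, P2: 3<7, P3: 1<9, P4: 8<9, P5: 4<5.
S3 does better at P1 but worse at P2, P3, P4, P5; neither strategy dominates the other.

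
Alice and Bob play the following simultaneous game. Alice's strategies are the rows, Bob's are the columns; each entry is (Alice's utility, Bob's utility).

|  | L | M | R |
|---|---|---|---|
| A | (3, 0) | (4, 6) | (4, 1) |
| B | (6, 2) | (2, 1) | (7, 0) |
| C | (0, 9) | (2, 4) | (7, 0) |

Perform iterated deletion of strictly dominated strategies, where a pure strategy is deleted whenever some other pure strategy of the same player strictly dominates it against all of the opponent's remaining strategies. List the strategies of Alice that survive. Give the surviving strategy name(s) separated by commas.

A, B

Bob's strategy R is strictly dominated by M (A: 6>1, B: 1>0, C: 4>0) and is removed.
For Alice, A strictly dominates C on the remaining columns (L: 3>0, M: 4>2); eliminate C.
Among the remaining strategies, none is strictly dominated by another pure strategy of the same player, so the elimination stops.
Surviving strategies — Alice: {A, B}; Bob: {L, M}.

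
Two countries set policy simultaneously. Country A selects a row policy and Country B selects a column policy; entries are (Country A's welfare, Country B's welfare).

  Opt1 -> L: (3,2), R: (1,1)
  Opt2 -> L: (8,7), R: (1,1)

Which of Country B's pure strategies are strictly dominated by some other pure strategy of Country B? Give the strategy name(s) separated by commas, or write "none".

R

L: no other strategy beats it everywhere (R at Opt1 (2>1)).
R is strictly dominated by L (Opt1: 2>1, Opt2: 7>1).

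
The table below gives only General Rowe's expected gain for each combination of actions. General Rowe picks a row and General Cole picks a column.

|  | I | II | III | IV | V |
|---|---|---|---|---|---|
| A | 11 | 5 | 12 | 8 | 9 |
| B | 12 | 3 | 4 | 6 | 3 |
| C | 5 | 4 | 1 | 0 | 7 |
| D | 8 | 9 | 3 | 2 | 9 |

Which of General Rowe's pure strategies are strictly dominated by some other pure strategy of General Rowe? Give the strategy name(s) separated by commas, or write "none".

C

A is not dominated — it holds its own against B at II (5>3); C at I (11>5); D at I (11>8).
B is not dominated — it holds its own against A at I (12>11); C at I (12>5); D at I (12>8).
C is strictly dominated by A (I: 11>5, II: 5>4, III: 12>1, IV: 8>0, V: 9>7).
Nothing dominates D: A at II (9>5); B at II (9>3); C at I (8>5).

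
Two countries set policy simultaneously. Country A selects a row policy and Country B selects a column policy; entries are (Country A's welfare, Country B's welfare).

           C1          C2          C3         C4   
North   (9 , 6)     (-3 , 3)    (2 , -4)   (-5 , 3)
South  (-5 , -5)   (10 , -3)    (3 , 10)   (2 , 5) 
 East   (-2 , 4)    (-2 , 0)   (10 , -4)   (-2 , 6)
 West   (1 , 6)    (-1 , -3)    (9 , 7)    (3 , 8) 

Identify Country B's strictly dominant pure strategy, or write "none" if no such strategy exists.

C1 fails to dominate C2 at South (-5<-3).
C2 fails to dominate C1 at North (3<6).
C3 fails to dominate C1 at North (-4<6).
C4 fails to dominate C1 at North (3<6).
No single strategy dominates all the others.

none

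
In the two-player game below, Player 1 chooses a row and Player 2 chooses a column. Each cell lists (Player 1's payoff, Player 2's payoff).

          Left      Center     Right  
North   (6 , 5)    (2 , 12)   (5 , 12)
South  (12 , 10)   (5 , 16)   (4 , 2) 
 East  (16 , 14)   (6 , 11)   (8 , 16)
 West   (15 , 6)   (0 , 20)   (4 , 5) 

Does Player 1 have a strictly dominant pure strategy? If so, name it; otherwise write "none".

East

East vs North: Left: 16>6, Center: 6>2, Right: 8>5.
East vs South: Left: 16>12, Center: 6>5, Right: 8>4.
East vs West: Left: 16>15, Center: 6>0, Right: 8>4.
East strictly beats every other strategy against every opponent action, so it is strictly dominant.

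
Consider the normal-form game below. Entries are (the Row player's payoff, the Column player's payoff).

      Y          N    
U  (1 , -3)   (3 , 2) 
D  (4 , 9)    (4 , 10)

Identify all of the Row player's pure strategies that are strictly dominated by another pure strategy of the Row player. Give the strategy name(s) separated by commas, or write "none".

U

U is strictly dominated by D (Y: 4>1, N: 4>3).
Nothing dominates D: U at Y (4>1).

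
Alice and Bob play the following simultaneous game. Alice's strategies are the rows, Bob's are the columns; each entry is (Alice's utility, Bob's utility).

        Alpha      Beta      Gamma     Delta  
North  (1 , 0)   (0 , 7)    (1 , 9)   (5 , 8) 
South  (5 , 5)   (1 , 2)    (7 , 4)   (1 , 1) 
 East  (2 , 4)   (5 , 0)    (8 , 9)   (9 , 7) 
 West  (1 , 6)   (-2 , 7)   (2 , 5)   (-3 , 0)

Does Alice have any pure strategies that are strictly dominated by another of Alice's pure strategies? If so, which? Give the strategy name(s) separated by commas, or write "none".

North, West

East strictly dominates North — Alpha: 2>1, Beta: 5>0, Gamma: 8>1, Delta: 9>5.
Nothing dominates South: North at Alpha (5>1); East at Alpha (5>2); West at Alpha (5>1).
East is not dominated — it holds its own against North at Alpha (2>1); South at Beta (5>1); West at Alpha (2>1).
South strictly dominates West — Alpha: 5>1, Beta: 1>-2, Gamma: 7>2, Delta: 1>-3.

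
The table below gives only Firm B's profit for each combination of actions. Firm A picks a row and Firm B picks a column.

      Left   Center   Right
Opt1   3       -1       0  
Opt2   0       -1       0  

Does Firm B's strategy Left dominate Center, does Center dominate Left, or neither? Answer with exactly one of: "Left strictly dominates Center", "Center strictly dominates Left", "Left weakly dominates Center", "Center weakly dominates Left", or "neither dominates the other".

Left's payoffs vs Center's, by Firm A's action — Opt1: 3>-1, Opt2: 0>-1.
Every comparison favours Left, so Left strictly dominates Center.

Left strictly dominates Center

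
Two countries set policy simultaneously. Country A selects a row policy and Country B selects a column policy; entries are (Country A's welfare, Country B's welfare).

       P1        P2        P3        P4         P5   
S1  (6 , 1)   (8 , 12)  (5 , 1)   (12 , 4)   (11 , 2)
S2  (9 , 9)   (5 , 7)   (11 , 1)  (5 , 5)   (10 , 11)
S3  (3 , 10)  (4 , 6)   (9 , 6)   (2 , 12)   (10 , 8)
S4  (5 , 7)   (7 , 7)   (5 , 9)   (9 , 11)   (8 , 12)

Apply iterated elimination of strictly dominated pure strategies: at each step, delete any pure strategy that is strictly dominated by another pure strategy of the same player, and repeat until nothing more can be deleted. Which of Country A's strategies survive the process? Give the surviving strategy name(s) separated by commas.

Country B's strategy P3 is strictly dominated by P4 (S1: 4>1, S2: 5>1, S3: 12>6, S4: 11>9) and is removed.
For Country A, S1 strictly dominates S3 on the remaining columns (P1: 6>3, P2: 8>4, P4: 12>2, P5: 11>10); eliminate S3.
For Country A, S1 strictly dominates S4 on the remaining columns (P1: 6>5, P2: 8>7, P4: 12>9, P5: 11>8); eliminate S4.
For Country B, P5 strictly dominates P1 on the remaining rows (S1: 2>1, S2: 11>9); eliminate P1.
Country A's strategy S2 is strictly dominated by S1 (P2: 8>5, P4: 12>5, P5: 11>10) and is removed.
For Country B, P2 strictly dominates P4 on the remaining rows (S1: 12>4); eliminate P4.
Country B's strategy P5 is strictly dominated by P2 (S1: 12>2) and is removed.
Among the remaining strategies, none is strictly dominated by another pure strategy of the same player, so the elimination stops.
Surviving strategies — Country A: {S1}; Country B: {P2}.

S1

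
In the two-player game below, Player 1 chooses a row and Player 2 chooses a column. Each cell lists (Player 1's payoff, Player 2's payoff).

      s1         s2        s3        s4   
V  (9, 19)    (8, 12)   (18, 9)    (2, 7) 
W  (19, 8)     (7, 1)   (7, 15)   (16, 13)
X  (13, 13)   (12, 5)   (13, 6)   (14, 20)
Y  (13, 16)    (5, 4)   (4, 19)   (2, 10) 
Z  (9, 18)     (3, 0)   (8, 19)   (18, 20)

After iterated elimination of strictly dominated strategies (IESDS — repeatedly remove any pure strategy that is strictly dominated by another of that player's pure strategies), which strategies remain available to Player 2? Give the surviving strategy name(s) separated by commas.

Player 1's strategy Y is strictly dominated by W (s1: 19>13, s2: 7>5, s3: 7>4, s4: 16>2) and is removed.
Player 2's strategy s2 is strictly dominated by s1 (V: 19>12, W: 8>1, X: 13>5, Z: 18>0) and is removed.
Among the remaining strategies, none is strictly dominated by another pure strategy of the same player, so the elimination stops.
Surviving strategies — Player 1: {V, W, X, Z}; Player 2: {s1, s3, s4}.

s1, s3, s4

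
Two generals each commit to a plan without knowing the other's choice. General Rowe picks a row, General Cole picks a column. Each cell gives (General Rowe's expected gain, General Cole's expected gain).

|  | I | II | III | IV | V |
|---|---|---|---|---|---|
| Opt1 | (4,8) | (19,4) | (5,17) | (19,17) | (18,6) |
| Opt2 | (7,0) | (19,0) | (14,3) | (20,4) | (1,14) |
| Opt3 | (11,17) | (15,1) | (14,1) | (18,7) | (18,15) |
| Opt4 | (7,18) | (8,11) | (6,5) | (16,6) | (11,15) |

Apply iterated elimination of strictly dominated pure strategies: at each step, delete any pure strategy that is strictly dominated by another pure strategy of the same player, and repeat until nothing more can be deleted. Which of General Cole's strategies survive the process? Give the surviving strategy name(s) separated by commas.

I, III, IV, V

General Rowe's strategy Opt4 is strictly dominated by Opt3 (I: 11>7, II: 15>8, III: 14>6, IV: 18>16, V: 18>11) and is removed.
General Cole's strategy II is strictly dominated by IV (Opt1: 17>4, Opt2: 4>0, Opt3: 7>1) and is removed.
Among the remaining strategies, none is strictly dominated by another pure strategy of the same player, so the elimination stops.
Surviving strategies — General Rowe: {Opt1, Opt2, Opt3}; General Cole: {I, III, IV, V}.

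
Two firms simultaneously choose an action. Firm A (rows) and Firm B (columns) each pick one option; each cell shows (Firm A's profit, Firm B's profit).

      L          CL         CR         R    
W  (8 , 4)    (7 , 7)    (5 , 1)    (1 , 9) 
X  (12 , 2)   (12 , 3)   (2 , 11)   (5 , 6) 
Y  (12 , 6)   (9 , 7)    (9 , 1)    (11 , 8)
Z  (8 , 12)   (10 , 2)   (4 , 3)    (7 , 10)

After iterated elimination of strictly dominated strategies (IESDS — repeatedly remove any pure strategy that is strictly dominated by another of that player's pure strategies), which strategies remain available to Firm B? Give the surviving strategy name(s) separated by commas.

R

For Firm A, Y strictly dominates W on the remaining columns (L: 12>8, CL: 9>7, CR: 9>5, R: 11>1); eliminate W.
For Firm B, R strictly dominates CL on the remaining rows (X: 6>3, Y: 8>7, Z: 10>2); eliminate CL.
Firm A's strategy Z is strictly dominated by Y (L: 12>8, CR: 9>4, R: 11>7) and is removed.
Column L is eliminated: R beats it against every remaining row (X: 6>2, Y: 8>6).
Firm A's strategy X is strictly dominated by Y (CR: 9>2, R: 11>5) and is removed.
Column CR is eliminated: R beats it against every remaining row (Y: 8>1).
Among the remaining strategies, none is strictly dominated by another pure strategy of the same player, so the elimination stops.
Surviving strategies — Firm A: {Y}; Firm B: {R}.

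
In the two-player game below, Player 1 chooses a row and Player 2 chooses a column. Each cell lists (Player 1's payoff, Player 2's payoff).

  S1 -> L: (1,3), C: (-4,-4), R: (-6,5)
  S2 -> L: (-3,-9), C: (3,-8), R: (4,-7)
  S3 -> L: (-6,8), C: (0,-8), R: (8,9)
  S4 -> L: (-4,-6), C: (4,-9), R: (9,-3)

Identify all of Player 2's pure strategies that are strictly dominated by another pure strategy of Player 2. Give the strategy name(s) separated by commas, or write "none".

L: dominated, since R does at least as well everywhere (S1: 5>3, S2: -7>-9, S3: 9>8, S4: -3>-6).
R strictly dominates C — S1: 5>-4, S2: -7>-8, S3: 9>-8, S4: -3>-9.
R: no other strategy beats it everywhere (L at S1 (5>3); C at S1 (5>-4)).

L, C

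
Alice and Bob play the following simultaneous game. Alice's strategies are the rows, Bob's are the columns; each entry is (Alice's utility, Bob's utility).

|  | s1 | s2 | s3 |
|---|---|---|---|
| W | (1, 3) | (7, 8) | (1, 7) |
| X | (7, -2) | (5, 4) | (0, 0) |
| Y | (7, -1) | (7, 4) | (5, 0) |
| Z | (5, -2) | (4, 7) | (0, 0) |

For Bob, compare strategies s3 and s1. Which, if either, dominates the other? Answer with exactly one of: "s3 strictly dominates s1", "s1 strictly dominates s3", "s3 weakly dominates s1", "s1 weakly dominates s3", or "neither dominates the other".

s3's payoffs vs s1's, by Alice's action — W: 7>3, X: 0>-2, Y: 0>-1, Z: 0>-2.
s3 gives a strictly higher payoff against each opponent action, so s3 strictly dominates s1.

s3 strictly dominates s1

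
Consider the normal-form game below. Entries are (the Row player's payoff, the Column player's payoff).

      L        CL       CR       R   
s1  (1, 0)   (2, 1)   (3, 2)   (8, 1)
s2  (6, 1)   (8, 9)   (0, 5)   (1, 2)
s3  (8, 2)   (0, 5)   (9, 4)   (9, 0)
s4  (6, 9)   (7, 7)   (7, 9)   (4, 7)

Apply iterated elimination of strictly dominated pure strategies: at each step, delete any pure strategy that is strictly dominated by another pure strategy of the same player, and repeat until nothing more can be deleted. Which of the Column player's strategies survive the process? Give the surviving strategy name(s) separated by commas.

L, CL, CR

Column R is eliminated: CR beats it against every remaining row (s1: 2>1, s2: 5>2, s3: 4>0, s4: 9>7).
For the Row player, s4 strictly dominates s1 on the remaining columns (L: 6>1, CL: 7>2, CR: 7>3); eliminate s1.
Among the remaining strategies, none is strictly dominated by another pure strategy of the same player, so the elimination stops.
Surviving strategies — the Row player: {s2, s3, s4}; the Column player: {L, CL, CR}.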